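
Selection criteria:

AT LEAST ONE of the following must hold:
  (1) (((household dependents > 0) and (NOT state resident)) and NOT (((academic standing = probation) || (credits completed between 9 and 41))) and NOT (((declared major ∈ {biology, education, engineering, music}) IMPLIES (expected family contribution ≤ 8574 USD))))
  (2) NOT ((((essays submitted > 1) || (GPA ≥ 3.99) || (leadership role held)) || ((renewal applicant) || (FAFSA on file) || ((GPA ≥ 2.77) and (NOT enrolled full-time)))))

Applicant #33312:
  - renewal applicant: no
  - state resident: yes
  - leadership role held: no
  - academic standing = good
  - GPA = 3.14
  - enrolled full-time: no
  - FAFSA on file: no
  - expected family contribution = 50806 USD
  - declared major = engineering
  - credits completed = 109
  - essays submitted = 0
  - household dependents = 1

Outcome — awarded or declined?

Declined

Atomic conditions:
  household dependents > 0: 1 > 0 is true
  NOT state resident: yes → false
  academic standing = probation: good == probation is false
  credits completed between 9 and 41: 109 in [9, 41] is false
  declared major ∈ {biology, education, engineering, music}: engineering is in the set → true
  expected family contribution ≤ 8574 USD: 50806 ≤ 8574 is false
  essays submitted > 1: 0 > 1 is false
  GPA ≥ 3.99: 3.14 ≥ 3.99 is false
  leadership role held: no → false
  renewal applicant: no → false
  FAFSA on file: no → false
  GPA ≥ 2.77: 3.14 ≥ 2.77 is true
  NOT enrolled full-time: no → true
Combine:
[1.1] true AND false = false
[1.2.1] false OR false = false
[1.2] NOT false = true
[1.3.1] true → false = false
[1.3] NOT false = true
[1] false AND true AND true = false
[2.1.1] false OR false OR false = false
[2.1.2.3] true AND true = true
[2.1.2] false OR false OR true = true
[2.1] false OR true = true
[2] NOT true = false
[root] false OR false = false
Overall: false → declined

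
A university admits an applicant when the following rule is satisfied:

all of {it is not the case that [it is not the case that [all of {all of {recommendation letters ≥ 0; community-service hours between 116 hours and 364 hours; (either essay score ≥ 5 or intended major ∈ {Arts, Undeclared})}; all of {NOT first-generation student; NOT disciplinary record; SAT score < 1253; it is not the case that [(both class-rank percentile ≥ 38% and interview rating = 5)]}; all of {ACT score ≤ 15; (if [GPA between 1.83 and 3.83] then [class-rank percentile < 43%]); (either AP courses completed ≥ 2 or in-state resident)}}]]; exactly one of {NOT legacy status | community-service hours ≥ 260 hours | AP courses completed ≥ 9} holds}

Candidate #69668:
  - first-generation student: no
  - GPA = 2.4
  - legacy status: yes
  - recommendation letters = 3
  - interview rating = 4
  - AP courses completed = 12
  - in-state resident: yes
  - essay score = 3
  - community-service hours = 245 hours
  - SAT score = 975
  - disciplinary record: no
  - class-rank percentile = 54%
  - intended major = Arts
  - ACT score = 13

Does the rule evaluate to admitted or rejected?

Rejected

Atomic conditions:
  recommendation letters ≥ 0: 3 ≥ 0 is true
  community-service hours between 116 hours and 364 hours: 245 in [116, 364] is true
  essay score ≥ 5: 3 ≥ 5 is false
  intended major ∈ {Arts, Undeclared}: Arts is in the set → true
  NOT first-generation student: no → true
  NOT disciplinary record: no → true
  SAT score < 1253: 975 < 1253 is true
  class-rank percentile ≥ 38%: 54 ≥ 38 is true
  interview rating = 5: 4 == 5 is false
  ACT score ≤ 15: 13 ≤ 15 is true
  GPA between 1.83 and 3.83: 2.4 in [1.83, 3.83] is true
  class-rank percentile < 43%: 54 < 43 is false
  AP courses completed ≥ 2: 12 ≥ 2 is true
  in-state resident: yes → true
  NOT legacy status: yes → false
  community-service hours ≥ 260 hours: 245 ≥ 260 is false
  AP courses completed ≥ 9: 12 ≥ 9 is true
Combine:
[1.1.1.1.3] false OR true = true
[1.1.1.1] true AND true AND true = true
[1.1.1.2.4.1] true AND false = false
[1.1.1.2.4] NOT false = true
[1.1.1.2] true AND true AND true AND true = true
[1.1.1.3.2] true → false = false
[1.1.1.3.3] true OR true = true
[1.1.1.3] true AND false AND true = false
[1.1.1] true AND true AND false = false
[1.1] NOT false = true
[1] NOT true = false
[2] exactly-one(false, false, true) = true
[root] false AND true = false
Overall: false → rejected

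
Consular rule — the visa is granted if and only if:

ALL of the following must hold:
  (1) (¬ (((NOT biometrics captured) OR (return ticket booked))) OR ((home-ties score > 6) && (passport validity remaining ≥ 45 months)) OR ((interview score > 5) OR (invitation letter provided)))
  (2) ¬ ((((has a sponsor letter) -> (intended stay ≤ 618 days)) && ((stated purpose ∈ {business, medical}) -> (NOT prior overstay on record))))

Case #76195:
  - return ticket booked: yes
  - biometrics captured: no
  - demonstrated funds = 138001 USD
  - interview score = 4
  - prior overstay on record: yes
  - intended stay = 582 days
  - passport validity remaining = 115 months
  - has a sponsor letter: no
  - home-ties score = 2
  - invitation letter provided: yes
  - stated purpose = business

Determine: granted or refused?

Atomic conditions:
  NOT biometrics captured: no → true
  return ticket booked: yes → true
  home-ties score > 6: 2 > 6 is false
  passport validity remaining ≥ 45 months: 115 ≥ 45 is true
  interview score > 5: 4 > 5 is false
  invitation letter provided: yes → true
  has a sponsor letter: no → false
  intended stay ≤ 618 days: 582 ≤ 618 is true
  stated purpose ∈ {business, medical}: business is in the set → true
  NOT prior overstay on record: yes → false
Combine:
[1.1.1] true OR true = true
[1.1] NOT true = false
[1.2] false AND true = false
[1.3] false OR true = true
[1] false OR false OR true = true
[2.1.1] false → true (antecedent false ⇒ implication holds) = true
[2.1.2] true → false = false
[2.1] true AND false = false
[2] NOT false = true
[root] true AND true = true
Overall: true → granted

Granted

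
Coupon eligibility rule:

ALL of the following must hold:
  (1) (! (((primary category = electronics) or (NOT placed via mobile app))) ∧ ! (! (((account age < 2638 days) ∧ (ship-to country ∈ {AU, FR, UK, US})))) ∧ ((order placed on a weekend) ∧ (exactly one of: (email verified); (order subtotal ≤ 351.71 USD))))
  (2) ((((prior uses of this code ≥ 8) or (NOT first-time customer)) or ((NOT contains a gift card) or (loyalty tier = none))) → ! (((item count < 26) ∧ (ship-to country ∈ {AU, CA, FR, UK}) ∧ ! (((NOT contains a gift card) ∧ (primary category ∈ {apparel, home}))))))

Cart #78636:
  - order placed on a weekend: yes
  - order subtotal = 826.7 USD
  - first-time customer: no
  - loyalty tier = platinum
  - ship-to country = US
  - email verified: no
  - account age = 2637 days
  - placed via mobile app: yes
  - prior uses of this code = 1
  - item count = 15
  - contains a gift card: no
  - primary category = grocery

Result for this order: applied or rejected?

Atomic conditions:
  primary category = electronics: grocery == electronics is false
  NOT placed via mobile app: yes → false
  account age < 2638 days: 2637 < 2638 is true
  ship-to country ∈ {AU, FR, UK, US}: US is in the set → true
  order placed on a weekend: yes → true
  email verified: no → false
  order subtotal ≤ 351.71 USD: 826.7 ≤ 351.71 is false
  prior uses of this code ≥ 8: 1 ≥ 8 is false
  NOT first-time customer: no → true
  NOT contains a gift card: no → true
  loyalty tier = none: platinum == none is false
  item count < 26: 15 < 26 is true
  ship-to country ∈ {AU, CA, FR, UK}: US is not in the set → false
  primary category ∈ {apparel, home}: grocery is not in the set → false
Combine:
[1.1.1] false OR false = false
[1.1] NOT false = true
[1.2.1.1] true AND true = true
[1.2.1] NOT true = false
[1.2] NOT false = true
[1.3.2] exactly-one(false, false) = false
[1.3] true AND false = false
[1] true AND true AND false = false
[2.1.1] false OR true = true
[2.1.2] true OR false = true
[2.1] true OR true = true
[2.2.1.3.1] true AND false = false
[2.2.1.3] NOT false = true
[2.2.1] true AND false AND true = false
[2.2] NOT false = true
[2] true → true = true
[root] false AND true = false
Overall: false → rejected

Rejected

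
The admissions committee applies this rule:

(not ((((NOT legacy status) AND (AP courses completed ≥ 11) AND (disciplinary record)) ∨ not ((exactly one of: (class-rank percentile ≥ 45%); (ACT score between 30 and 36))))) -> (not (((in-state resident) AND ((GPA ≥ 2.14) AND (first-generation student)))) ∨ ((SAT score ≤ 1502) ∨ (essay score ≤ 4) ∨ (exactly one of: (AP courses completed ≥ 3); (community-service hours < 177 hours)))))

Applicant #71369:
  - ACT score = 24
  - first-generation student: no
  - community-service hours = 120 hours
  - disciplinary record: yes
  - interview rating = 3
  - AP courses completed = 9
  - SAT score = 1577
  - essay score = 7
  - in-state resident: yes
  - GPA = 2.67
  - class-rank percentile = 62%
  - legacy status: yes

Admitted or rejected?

Admitted

Atomic conditions:
  NOT legacy status: yes → false
  AP courses completed ≥ 11: 9 ≥ 11 is false
  disciplinary record: yes → true
  class-rank percentile ≥ 45%: 62 ≥ 45 is true
  ACT score between 30 and 36: 24 in [30, 36] is false
  in-state resident: yes → true
  GPA ≥ 2.14: 2.67 ≥ 2.14 is true
  first-generation student: no → false
  SAT score ≤ 1502: 1577 ≤ 1502 is false
  essay score ≤ 4: 7 ≤ 4 is false
  AP courses completed ≥ 3: 9 ≥ 3 is true
  community-service hours < 177 hours: 120 < 177 is true
Combine:
[1.1.1] false AND false AND true = false
[1.1.2.1] exactly-one(true, false) = true
[1.1.2] NOT true = false
[1.1] false OR false = false
[1] NOT false = true
[2.1.1.2] true AND false = false
[2.1.1] true AND false = false
[2.1] NOT false = true
[2.2.3] exactly-one(true, true) = false
[2.2] false OR false OR false = false
[2] true OR false = true
[root] true → true = true
Overall: true → admitted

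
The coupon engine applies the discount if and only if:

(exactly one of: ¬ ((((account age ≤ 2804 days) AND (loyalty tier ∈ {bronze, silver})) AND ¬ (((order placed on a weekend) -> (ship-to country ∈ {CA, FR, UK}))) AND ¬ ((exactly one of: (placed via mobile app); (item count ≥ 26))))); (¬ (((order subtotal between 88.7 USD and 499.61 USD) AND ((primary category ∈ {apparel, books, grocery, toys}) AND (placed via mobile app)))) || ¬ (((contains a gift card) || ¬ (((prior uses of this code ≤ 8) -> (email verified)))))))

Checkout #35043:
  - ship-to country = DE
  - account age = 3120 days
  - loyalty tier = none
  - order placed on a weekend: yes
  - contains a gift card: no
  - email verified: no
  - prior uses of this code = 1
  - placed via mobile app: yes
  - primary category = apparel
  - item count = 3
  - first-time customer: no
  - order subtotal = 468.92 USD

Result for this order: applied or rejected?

Atomic conditions:
  account age ≤ 2804 days: 3120 ≤ 2804 is false
  loyalty tier ∈ {bronze, silver}: none is not in the set → false
  order placed on a weekend: yes → true
  ship-to country ∈ {CA, FR, UK}: DE is not in the set → false
  placed via mobile app: yes → true
  item count ≥ 26: 3 ≥ 26 is false
  order subtotal between 88.7 USD and 499.61 USD: 468.92 in [88.7, 499.61] is true
  primary category ∈ {apparel, books, grocery, toys}: apparel is in the set → true
  contains a gift card: no → false
  prior uses of this code ≤ 8: 1 ≤ 8 is true
  email verified: no → false
Combine:
[1.1.1] false AND false = false
[1.1.2.1] true → false = false
[1.1.2] NOT false = true
[1.1.3.1] exactly-one(true, false) = true
[1.1.3] NOT true = false
[1.1] false AND true AND false = false
[1] NOT false = true
[2.1.1.2] true AND true = true
[2.1.1] true AND true = true
[2.1] NOT true = false
[2.2.1.2.1] true → false = false
[2.2.1.2] NOT false = true
[2.2.1] false OR true = true
[2.2] NOT true = false
[2] false OR false = false
[root] exactly-one(true, false) = true
Overall: true → applied

Applied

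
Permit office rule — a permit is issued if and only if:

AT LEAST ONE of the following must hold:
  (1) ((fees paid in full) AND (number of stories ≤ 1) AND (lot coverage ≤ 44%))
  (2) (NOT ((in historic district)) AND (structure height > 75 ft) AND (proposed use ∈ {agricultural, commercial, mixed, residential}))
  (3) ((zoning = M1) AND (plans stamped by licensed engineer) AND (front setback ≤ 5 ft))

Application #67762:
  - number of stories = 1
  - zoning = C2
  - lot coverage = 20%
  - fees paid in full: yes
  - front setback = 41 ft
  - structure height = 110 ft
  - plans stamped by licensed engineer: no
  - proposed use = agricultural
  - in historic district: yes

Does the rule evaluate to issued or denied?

Issued

Atomic conditions:
  fees paid in full: yes → true
  number of stories ≤ 1: 1 ≤ 1 is true
  lot coverage ≤ 44%: 20 ≤ 44 is true
  in historic district: yes → true
  structure height > 75 ft: 110 > 75 is true
  proposed use ∈ {agricultural, commercial, mixed, residential}: agricultural is in the set → true
  zoning = M1: C2 == M1 is false
  plans stamped by licensed engineer: no → false
  front setback ≤ 5 ft: 41 ≤ 5 is false
Combine:
[1] true AND true AND true = true
[2.1] NOT true = false
[2] false AND true AND true = false
[3] false AND false AND false = false
[root] true OR false OR false = true
Overall: true → issued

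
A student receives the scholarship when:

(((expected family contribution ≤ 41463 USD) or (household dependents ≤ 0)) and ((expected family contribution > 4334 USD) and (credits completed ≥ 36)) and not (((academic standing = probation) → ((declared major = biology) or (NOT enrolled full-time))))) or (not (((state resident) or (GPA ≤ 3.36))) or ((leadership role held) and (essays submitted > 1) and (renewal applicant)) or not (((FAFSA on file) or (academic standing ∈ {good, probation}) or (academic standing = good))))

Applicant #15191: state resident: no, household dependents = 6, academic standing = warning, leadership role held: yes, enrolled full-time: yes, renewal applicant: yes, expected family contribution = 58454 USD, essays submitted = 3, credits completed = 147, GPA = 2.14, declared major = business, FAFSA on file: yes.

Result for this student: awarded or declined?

Atomic conditions:
  expected family contribution ≤ 41463 USD: 58454 ≤ 41463 is false
  household dependents ≤ 0: 6 ≤ 0 is false
  expected family contribution > 4334 USD: 58454 > 4334 is true
  credits completed ≥ 36: 147 ≥ 36 is true
  academic standing = probation: warning == probation is false
  declared major = biology: business == biology is false
  NOT enrolled full-time: yes → false
  state resident: no → false
  GPA ≤ 3.36: 2.14 ≤ 3.36 is true
  leadership role held: yes → true
  essays submitted > 1: 3 > 1 is true
  renewal applicant: yes → true
  FAFSA on file: yes → true
  academic standing ∈ {good, probation}: warning is not in the set → false
  academic standing = good: warning == good is false
Combine:
[1.1] false OR false = false
[1.2] true AND true = true
[1.3.1.2] false OR false = false
[1.3.1] false → false (antecedent false ⇒ implication holds) = true
[1.3] NOT true = false
[1] false AND true AND false = false
[2.1.1] false OR true = true
[2.1] NOT true = false
[2.2] true AND true AND true = true
[2.3.1] true OR false OR false = true
[2.3] NOT true = false
[2] false OR true OR false = true
[root] false OR true = true
Overall: true → awarded

Awarded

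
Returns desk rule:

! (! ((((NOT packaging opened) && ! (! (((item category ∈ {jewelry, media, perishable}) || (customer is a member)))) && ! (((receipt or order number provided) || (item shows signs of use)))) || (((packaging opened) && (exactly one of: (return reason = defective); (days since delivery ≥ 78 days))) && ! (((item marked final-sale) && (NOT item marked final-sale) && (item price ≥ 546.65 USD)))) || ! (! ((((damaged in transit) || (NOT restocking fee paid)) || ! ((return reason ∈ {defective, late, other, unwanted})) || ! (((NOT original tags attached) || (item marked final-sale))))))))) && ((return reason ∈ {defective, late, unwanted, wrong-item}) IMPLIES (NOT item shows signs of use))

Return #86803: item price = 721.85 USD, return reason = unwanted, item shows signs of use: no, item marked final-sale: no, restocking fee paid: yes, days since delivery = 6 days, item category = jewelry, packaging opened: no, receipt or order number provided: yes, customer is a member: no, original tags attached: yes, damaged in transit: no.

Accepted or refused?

Atomic conditions:
  NOT packaging opened: no → true
  item category ∈ {jewelry, media, perishable}: jewelry is in the set → true
  customer is a member: no → false
  receipt or order number provided: yes → true
  item shows signs of use: no → false
  packaging opened: no → false
  return reason = defective: unwanted == defective is false
  days since delivery ≥ 78 days: 6 ≥ 78 is false
  item marked final-sale: no → false
  NOT item marked final-sale: no → true
  item price ≥ 546.65 USD: 721.85 ≥ 546.65 is true
  damaged in transit: no → false
  NOT restocking fee paid: yes → false
  return reason ∈ {defective, late, other, unwanted}: unwanted is in the set → true
  NOT original tags attached: yes → false
  return reason ∈ {defective, late, unwanted, wrong-item}: unwanted is in the set → true
  NOT item shows signs of use: no → true
Combine:
[1.1.1.1.2.1.1] true OR false = true
[1.1.1.1.2.1] NOT true = false
[1.1.1.1.2] NOT false = true
[1.1.1.1.3.1] true OR false = true
[1.1.1.1.3] NOT true = false
[1.1.1.1] true AND true AND false = false
[1.1.1.2.1.2] exactly-one(false, false) = false
[1.1.1.2.1] false AND false = false
[1.1.1.2.2.1] false AND true AND true = false
[1.1.1.2.2] NOT false = true
[1.1.1.2] false AND true = false
[1.1.1.3.1.1.1] false OR false = false
[1.1.1.3.1.1.2] NOT true = false
[1.1.1.3.1.1.3.1] false OR false = false
[1.1.1.3.1.1.3] NOT false = true
[1.1.1.3.1.1] false OR false OR true = true
[1.1.1.3.1] NOT true = false
[1.1.1.3] NOT false = true
[1.1.1] false OR false OR true = true
[1.1] NOT true = false
[1] NOT false = true
[2] true → true = true
[root] true AND true = true
Overall: true → accepted

Accepted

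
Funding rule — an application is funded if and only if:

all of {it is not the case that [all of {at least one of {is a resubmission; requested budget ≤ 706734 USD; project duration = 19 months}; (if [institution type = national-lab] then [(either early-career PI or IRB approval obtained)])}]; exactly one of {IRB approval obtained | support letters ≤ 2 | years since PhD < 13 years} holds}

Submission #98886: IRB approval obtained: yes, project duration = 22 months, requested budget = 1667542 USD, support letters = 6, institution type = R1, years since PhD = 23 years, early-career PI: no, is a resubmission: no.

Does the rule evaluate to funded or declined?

Atomic conditions:
  is a resubmission: no → false
  requested budget ≤ 706734 USD: 1667542 ≤ 706734 is false
  project duration = 19 months: 22 == 19 is false
  institution type = national-lab: R1 == national-lab is false
  early-career PI: no → false
  IRB approval obtained: yes → true
  support letters ≤ 2: 6 ≤ 2 is false
  years since PhD < 13 years: 23 < 13 is false
Combine:
[1.1.1] false OR false OR false = false
[1.1.2.2] false OR true = true
[1.1.2] false → true (antecedent false ⇒ implication holds) = true
[1.1] false AND true = false
[1] NOT false = true
[2] exactly-one(true, false, false) = true
[root] true AND true = true
Overall: true → funded

Funded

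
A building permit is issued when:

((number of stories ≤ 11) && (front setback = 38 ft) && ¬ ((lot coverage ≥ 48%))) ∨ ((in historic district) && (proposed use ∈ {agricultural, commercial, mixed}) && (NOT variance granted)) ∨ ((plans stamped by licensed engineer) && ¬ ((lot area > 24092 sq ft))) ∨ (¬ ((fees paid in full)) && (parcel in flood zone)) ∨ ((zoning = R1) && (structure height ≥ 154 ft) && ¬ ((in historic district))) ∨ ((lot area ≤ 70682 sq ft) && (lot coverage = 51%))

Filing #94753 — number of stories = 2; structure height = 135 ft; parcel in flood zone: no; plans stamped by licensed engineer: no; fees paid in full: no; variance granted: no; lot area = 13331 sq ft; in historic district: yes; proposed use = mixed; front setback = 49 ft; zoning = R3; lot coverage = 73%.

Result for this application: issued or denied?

Atomic conditions:
  number of stories ≤ 11: 2 ≤ 11 is true
  front setback = 38 ft: 49 == 38 is false
  lot coverage ≥ 48%: 73 ≥ 48 is true
  in historic district: yes → true
  proposed use ∈ {agricultural, commercial, mixed}: mixed is in the set → true
  NOT variance granted: no → true
  plans stamped by licensed engineer: no → false
  lot area > 24092 sq ft: 13331 > 24092 is false
  fees paid in full: no → false
  parcel in flood zone: no → false
  zoning = R1: R3 == R1 is false
  structure height ≥ 154 ft: 135 ≥ 154 is false
  lot area ≤ 70682 sq ft: 13331 ≤ 70682 is true
  lot coverage = 51%: 73 == 51 is false
Combine:
[1.3] NOT true = false
[1] true AND false AND false = false
[2] true AND true AND true = true
[3.2] NOT false = true
[3] false AND true = false
[4.1] NOT false = true
[4] true AND false = false
[5.3] NOT true = false
[5] false AND false AND false = false
[6] true AND false = false
[root] false OR true OR false OR false OR false OR false = true
Overall: true → issued

Issued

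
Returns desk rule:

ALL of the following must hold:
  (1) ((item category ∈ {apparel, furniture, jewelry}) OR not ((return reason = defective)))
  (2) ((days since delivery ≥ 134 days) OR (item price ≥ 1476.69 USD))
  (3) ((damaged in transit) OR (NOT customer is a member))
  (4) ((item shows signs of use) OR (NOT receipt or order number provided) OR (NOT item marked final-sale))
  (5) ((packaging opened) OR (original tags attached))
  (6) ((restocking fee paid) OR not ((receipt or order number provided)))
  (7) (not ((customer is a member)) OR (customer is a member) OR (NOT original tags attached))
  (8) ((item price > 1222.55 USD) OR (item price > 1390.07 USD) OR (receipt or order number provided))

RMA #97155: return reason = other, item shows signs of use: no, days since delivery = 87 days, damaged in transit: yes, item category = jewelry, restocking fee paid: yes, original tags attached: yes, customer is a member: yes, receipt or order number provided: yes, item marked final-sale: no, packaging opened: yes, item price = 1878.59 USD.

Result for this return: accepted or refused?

Accepted

Atomic conditions:
  item category ∈ {apparel, furniture, jewelry}: jewelry is in the set → true
  return reason = defective: other == defective is false
  days since delivery ≥ 134 days: 87 ≥ 134 is false
  item price ≥ 1476.69 USD: 1878.59 ≥ 1476.69 is true
  damaged in transit: yes → true
  NOT customer is a member: yes → false
  item shows signs of use: no → false
  NOT receipt or order number provided: yes → false
  NOT item marked final-sale: no → true
  packaging opened: yes → true
  original tags attached: yes → true
  restocking fee paid: yes → true
  receipt or order number provided: yes → true
  customer is a member: yes → true
  NOT original tags attached: yes → false
  item price > 1222.55 USD: 1878.59 > 1222.55 is true
  item price > 1390.07 USD: 1878.59 > 1390.07 is true
Combine:
[1.2] NOT false = true
[1] true OR true = true
[2] false OR true = true
[3] true OR false = true
[4] false OR false OR true = true
[5] true OR true = true
[6.2] NOT true = false
[6] true OR false = true
[7.1] NOT true = false
[7] false OR true OR false = true
[8] true OR true OR true = true
[root] true AND true AND true AND true AND true AND true AND true AND true = true
Overall: true → accepted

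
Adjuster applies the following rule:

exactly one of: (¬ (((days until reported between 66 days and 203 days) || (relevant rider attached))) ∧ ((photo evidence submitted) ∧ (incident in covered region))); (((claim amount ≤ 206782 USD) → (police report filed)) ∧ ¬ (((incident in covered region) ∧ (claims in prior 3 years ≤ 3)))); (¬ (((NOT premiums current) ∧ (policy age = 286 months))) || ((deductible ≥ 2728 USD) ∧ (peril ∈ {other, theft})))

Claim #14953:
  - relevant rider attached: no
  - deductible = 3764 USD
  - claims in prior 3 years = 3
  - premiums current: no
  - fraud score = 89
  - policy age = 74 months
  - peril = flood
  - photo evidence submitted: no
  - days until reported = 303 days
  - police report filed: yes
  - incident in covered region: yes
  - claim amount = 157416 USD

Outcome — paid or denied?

Atomic conditions:
  days until reported between 66 days and 203 days: 303 in [66, 203] is false
  relevant rider attached: no → false
  photo evidence submitted: no → false
  incident in covered region: yes → true
  claim amount ≤ 206782 USD: 157416 ≤ 206782 is true
  police report filed: yes → true
  claims in prior 3 years ≤ 3: 3 ≤ 3 is true
  NOT premiums current: no → true
  policy age = 286 months: 74 == 286 is false
  deductible ≥ 2728 USD: 3764 ≥ 2728 is true
  peril ∈ {other, theft}: flood is not in the set → false
Combine:
[1.1.1] false OR false = false
[1.1] NOT false = true
[1.2] false AND true = false
[1] true AND false = false
[2.1] true → true = true
[2.2.1] true AND true = true
[2.2] NOT true = false
[2] true AND false = false
[3.1.1] true AND false = false
[3.1] NOT false = true
[3.2] true AND false = false
[3] true OR false = true
[root] exactly-one(false, false, true) = true
Overall: true → paid

Paid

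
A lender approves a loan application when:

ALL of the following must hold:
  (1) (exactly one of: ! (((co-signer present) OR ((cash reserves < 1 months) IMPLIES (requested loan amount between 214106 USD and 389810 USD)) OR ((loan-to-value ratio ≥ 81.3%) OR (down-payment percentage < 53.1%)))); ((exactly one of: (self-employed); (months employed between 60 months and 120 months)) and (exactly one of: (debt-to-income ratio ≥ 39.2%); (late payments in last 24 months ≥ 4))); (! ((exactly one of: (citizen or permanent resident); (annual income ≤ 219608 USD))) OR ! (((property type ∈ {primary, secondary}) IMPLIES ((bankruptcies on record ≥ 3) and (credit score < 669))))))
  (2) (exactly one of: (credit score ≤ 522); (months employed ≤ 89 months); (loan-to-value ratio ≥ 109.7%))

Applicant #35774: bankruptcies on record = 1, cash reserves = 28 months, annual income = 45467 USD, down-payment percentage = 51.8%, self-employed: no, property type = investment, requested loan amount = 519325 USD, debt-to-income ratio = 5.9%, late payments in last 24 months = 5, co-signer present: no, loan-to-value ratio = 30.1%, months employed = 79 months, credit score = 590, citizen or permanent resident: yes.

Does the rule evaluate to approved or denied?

Denied

Atomic conditions:
  co-signer present: no → false
  cash reserves < 1 months: 28 < 1 is false
  requested loan amount between 214106 USD and 389810 USD: 519325 in [214106, 389810] is false
  loan-to-value ratio ≥ 81.3%: 30.1 ≥ 81.3 is false
  down-payment percentage < 53.1%: 51.8 < 53.1 is true
  self-employed: no → false
  months employed between 60 months and 120 months: 79 in [60, 120] is true
  debt-to-income ratio ≥ 39.2%: 5.9 ≥ 39.2 is false
  late payments in last 24 months ≥ 4: 5 ≥ 4 is true
  citizen or permanent resident: yes → true
  annual income ≤ 219608 USD: 45467 ≤ 219608 is true
  property type ∈ {primary, secondary}: investment is not in the set → false
  bankruptcies on record ≥ 3: 1 ≥ 3 is false
  credit score < 669: 590 < 669 is true
  credit score ≤ 522: 590 ≤ 522 is false
  months employed ≤ 89 months: 79 ≤ 89 is true
  loan-to-value ratio ≥ 109.7%: 30.1 ≥ 109.7 is false
Combine:
[1.1.1.2] false → false (antecedent false ⇒ implication holds) = true
[1.1.1.3] false OR true = true
[1.1.1] false OR true OR true = true
[1.1] NOT true = false
[1.2.1] exactly-one(false, true) = true
[1.2.2] exactly-one(false, true) = true
[1.2] true AND true = true
[1.3.1.1] exactly-one(true, true) = false
[1.3.1] NOT false = true
[1.3.2.1.2] false AND true = false
[1.3.2.1] false → false (antecedent false ⇒ implication holds) = true
[1.3.2] NOT true = false
[1.3] true OR false = true
[1] exactly-one(false, true, true) = false
[2] exactly-one(false, true, false) = true
[root] false AND true = false
Overall: false → denied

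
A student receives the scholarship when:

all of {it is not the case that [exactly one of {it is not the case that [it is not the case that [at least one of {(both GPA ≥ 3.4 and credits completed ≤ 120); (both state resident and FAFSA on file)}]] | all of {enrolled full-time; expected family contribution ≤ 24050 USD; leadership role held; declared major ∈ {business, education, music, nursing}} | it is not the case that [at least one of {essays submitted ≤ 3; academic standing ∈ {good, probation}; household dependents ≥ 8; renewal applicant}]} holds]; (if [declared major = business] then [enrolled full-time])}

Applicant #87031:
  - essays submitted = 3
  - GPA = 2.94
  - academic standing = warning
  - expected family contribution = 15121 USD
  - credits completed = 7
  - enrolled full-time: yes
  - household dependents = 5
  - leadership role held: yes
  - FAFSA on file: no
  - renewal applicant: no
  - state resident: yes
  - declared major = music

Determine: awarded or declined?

Atomic conditions:
  GPA ≥ 3.4: 2.94 ≥ 3.4 is false
  credits completed ≤ 120: 7 ≤ 120 is true
  state resident: yes → true
  FAFSA on file: no → false
  enrolled full-time: yes → true
  expected family contribution ≤ 24050 USD: 15121 ≤ 24050 is true
  leadership role held: yes → true
  declared major ∈ {business, education, music, nursing}: music is in the set → true
  essays submitted ≤ 3: 3 ≤ 3 is true
  academic standing ∈ {good, probation}: warning is not in the set → false
  household dependents ≥ 8: 5 ≥ 8 is false
  renewal applicant: no → false
  declared major = business: music == business is false
Combine:
[1.1.1.1.1.1] false AND true = false
[1.1.1.1.1.2] true AND false = false
[1.1.1.1.1] false OR false = false
[1.1.1.1] NOT false = true
[1.1.1] NOT true = false
[1.1.2] true AND true AND true AND true = true
[1.1.3.1] true OR false OR false OR false = true
[1.1.3] NOT true = false
[1.1] exactly-one(false, true, false) = true
[1] NOT true = false
[2] false → true (antecedent false ⇒ implication holds) = true
[root] false AND true = false
Overall: false → declined

Declined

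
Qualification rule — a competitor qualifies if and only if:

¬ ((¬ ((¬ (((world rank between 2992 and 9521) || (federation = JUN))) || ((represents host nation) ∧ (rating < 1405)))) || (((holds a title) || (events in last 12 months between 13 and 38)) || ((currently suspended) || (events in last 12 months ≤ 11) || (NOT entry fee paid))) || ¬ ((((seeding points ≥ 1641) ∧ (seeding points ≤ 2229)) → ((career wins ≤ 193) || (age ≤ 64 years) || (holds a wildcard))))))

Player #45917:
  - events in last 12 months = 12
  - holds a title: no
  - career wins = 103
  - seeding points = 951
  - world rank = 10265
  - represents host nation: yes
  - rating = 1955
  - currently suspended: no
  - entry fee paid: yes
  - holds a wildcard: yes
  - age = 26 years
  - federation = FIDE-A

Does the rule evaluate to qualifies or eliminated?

Qualifies

Atomic conditions:
  world rank between 2992 and 9521: 10265 in [2992, 9521] is false
  federation = JUN: FIDE-A == JUN is false
  represents host nation: yes → true
  rating < 1405: 1955 < 1405 is false
  holds a title: no → false
  events in last 12 months between 13 and 38: 12 in [13, 38] is false
  currently suspended: no → false
  events in last 12 months ≤ 11: 12 ≤ 11 is false
  NOT entry fee paid: yes → false
  seeding points ≥ 1641: 951 ≥ 1641 is false
  seeding points ≤ 2229: 951 ≤ 2229 is true
  career wins ≤ 193: 103 ≤ 193 is true
  age ≤ 64 years: 26 ≤ 64 is true
  holds a wildcard: yes → true
Combine:
[1.1.1.1.1] false OR false = false
[1.1.1.1] NOT false = true
[1.1.1.2] true AND false = false
[1.1.1] true OR false = true
[1.1] NOT true = false
[1.2.1] false OR false = false
[1.2.2] false OR false OR false = false
[1.2] false OR false = false
[1.3.1.1] false AND true = false
[1.3.1.2] true OR true OR true = true
[1.3.1] false → true (antecedent false ⇒ implication holds) = true
[1.3] NOT true = false
[1] false OR false OR false = false
[root] NOT false = true
Overall: true → qualifies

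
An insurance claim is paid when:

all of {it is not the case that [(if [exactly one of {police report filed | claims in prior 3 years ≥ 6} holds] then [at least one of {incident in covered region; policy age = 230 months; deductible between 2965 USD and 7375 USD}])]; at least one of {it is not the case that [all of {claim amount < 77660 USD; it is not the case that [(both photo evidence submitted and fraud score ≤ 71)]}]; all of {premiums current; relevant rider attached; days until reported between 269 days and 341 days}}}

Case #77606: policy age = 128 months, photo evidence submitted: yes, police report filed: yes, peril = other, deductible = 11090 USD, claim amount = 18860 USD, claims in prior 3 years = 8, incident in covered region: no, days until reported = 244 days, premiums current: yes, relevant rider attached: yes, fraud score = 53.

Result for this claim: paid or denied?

Denied

Atomic conditions:
  police report filed: yes → true
  claims in prior 3 years ≥ 6: 8 ≥ 6 is true
  incident in covered region: no → false
  policy age = 230 months: 128 == 230 is false
  deductible between 2965 USD and 7375 USD: 11090 in [2965, 7375] is false
  claim amount < 77660 USD: 18860 < 77660 is true
  photo evidence submitted: yes → true
  fraud score ≤ 71: 53 ≤ 71 is true
  premiums current: yes → true
  relevant rider attached: yes → true
  days until reported between 269 days and 341 days: 244 in [269, 341] is false
Combine:
[1.1.1] exactly-one(true, true) = false
[1.1.2] false OR false OR false = false
[1.1] false → false (antecedent false ⇒ implication holds) = true
[1] NOT true = false
[2.1.1.2.1] true AND true = true
[2.1.1.2] NOT true = false
[2.1.1] true AND false = false
[2.1] NOT false = true
[2.2] true AND true AND false = false
[2] true OR false = true
[root] false AND true = false
Overall: false → denied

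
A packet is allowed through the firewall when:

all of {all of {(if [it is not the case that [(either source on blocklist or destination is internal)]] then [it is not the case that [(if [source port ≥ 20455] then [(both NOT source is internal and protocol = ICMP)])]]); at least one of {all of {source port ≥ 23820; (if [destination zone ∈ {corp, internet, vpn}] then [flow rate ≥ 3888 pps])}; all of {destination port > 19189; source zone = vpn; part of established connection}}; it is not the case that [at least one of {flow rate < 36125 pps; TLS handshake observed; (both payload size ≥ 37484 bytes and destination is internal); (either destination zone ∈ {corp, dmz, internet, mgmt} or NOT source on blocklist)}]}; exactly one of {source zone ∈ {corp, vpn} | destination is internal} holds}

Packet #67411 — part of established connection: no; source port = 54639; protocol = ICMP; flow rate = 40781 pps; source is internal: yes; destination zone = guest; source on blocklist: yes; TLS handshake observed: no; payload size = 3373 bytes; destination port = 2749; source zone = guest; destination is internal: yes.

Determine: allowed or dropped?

Allowed

Atomic conditions:
  source on blocklist: yes → true
  destination is internal: yes → true
  source port ≥ 20455: 54639 ≥ 20455 is true
  NOT source is internal: yes → false
  protocol = ICMP: ICMP == ICMP is true
  source port ≥ 23820: 54639 ≥ 23820 is true
  destination zone ∈ {corp, internet, vpn}: guest is not in the set → false
  flow rate ≥ 3888 pps: 40781 ≥ 3888 is true
  destination port > 19189: 2749 > 19189 is false
  source zone = vpn: guest == vpn is false
  part of established connection: no → false
  flow rate < 36125 pps: 40781 < 36125 is false
  TLS handshake observed: no → false
  payload size ≥ 37484 bytes: 3373 ≥ 37484 is false
  destination zone ∈ {corp, dmz, internet, mgmt}: guest is not in the set → false
  NOT source on blocklist: yes → false
  source zone ∈ {corp, vpn}: guest is not in the set → false
Combine:
[1.1.1.1] true OR true = true
[1.1.1] NOT true = false
[1.1.2.1.2] false AND true = false
[1.1.2.1] true → false = false
[1.1.2] NOT false = true
[1.1] false → true (antecedent false ⇒ implication holds) = true
[1.2.1.2] false → true (antecedent false ⇒ implication holds) = true
[1.2.1] true AND true = true
[1.2.2] false AND false AND false = false
[1.2] true OR false = true
[1.3.1.3] false AND true = false
[1.3.1.4] false OR false = false
[1.3.1] false OR false OR false OR false = false
[1.3] NOT false = true
[1] true AND true AND true = true
[2] exactly-one(false, true) = true
[root] true AND true = true
Overall: true → allowed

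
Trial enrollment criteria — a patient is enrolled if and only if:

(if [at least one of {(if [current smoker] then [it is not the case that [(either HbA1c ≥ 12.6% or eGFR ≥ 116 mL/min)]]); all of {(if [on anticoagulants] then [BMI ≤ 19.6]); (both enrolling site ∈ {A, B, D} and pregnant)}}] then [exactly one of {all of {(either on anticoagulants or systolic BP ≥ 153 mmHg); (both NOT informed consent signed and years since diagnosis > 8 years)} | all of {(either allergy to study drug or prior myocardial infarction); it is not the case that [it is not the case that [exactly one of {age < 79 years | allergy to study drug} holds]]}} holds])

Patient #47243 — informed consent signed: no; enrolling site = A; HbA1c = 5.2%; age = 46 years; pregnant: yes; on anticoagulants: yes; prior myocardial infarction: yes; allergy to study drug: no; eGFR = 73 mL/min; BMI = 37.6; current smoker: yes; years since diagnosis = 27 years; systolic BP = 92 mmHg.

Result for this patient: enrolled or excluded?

Atomic conditions:
  current smoker: yes → true
  HbA1c ≥ 12.6%: 5.2 ≥ 12.6 is false
  eGFR ≥ 116 mL/min: 73 ≥ 116 is false
  on anticoagulants: yes → true
  BMI ≤ 19.6: 37.6 ≤ 19.6 is false
  enrolling site ∈ {A, B, D}: A is in the set → true
  pregnant: yes → true
  systolic BP ≥ 153 mmHg: 92 ≥ 153 is false
  NOT informed consent signed: no → true
  years since diagnosis > 8 years: 27 > 8 is true
  allergy to study drug: no → false
  prior myocardial infarction: yes → true
  age < 79 years: 46 < 79 is true
Combine:
[1.1.2.1] false OR false = false
[1.1.2] NOT false = true
[1.1] true → true = true
[1.2.1] true → false = false
[1.2.2] true AND true = true
[1.2] false AND true = false
[1] true OR false = true
[2.1.1] true OR false = true
[2.1.2] true AND true = true
[2.1] true AND true = true
[2.2.1] false OR true = true
[2.2.2.1.1] exactly-one(true, false) = true
[2.2.2.1] NOT true = false
[2.2.2] NOT false = true
[2.2] true AND true = true
[2] exactly-one(true, true) = false
[root] true → false = false
Overall: false → excluded

Excluded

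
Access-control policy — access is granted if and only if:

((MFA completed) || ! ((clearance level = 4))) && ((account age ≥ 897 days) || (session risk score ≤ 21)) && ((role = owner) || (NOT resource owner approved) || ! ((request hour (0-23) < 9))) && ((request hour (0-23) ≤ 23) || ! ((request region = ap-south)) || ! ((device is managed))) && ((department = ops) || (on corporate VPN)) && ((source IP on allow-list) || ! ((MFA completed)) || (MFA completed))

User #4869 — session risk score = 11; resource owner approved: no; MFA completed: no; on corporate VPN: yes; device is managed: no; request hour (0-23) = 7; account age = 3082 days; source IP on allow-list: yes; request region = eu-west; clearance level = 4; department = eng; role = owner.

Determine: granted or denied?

Atomic conditions:
  MFA completed: no → false
  clearance level = 4: 4 == 4 is true
  account age ≥ 897 days: 3082 ≥ 897 is true
  session risk score ≤ 21: 11 ≤ 21 is true
  role = owner: owner == owner is true
  NOT resource owner approved: no → true
  request hour (0-23) < 9: 7 < 9 is true
  request hour (0-23) ≤ 23: 7 ≤ 23 is true
  request region = ap-south: eu-west == ap-south is false
  device is managed: no → false
  department = ops: eng == ops is false
  on corporate VPN: yes → true
  source IP on allow-list: yes → true
Combine:
[1.2] NOT true = false
[1] false OR false = false
[2] true OR true = true
[3.3] NOT true = false
[3] true OR true OR false = true
[4.2] NOT false = true
[4.3] NOT false = true
[4] true OR true OR true = true
[5] false OR true = true
[6.2] NOT false = true
[6] true OR true OR false = true
[root] false AND true AND true AND true AND true AND true = false
Overall: false → denied

Denied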